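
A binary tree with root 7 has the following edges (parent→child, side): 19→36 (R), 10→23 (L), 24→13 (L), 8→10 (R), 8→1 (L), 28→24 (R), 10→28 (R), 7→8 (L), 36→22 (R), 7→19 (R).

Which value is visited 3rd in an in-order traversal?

In-order visits the left subtree, then the node, then the right subtree.
At 7: go left to 8.
  At 8: go left to 1.
    1 is a leaf — visit 1.
  Visit 8.
  At 8: go right to 10.
    At 10: go left to 23.
      23 is a leaf — visit 23.
    Visit 10.
    At 10: go right to 28.
      At 28: no left child.
      Visit 28.
      At 28: go right to 24.
        At 24: go left to 13.
          13 is a leaf — visit 13.
        Visit 24.
        At 24: no right child.
Visit 7.
At 7: go right to 19.
  At 19: no left child.
  Visit 19.
  At 19: go right to 36.
    At 36: no left child.
    Visit 36.
    At 36: go right to 22.
      22 is a leaf — visit 22.
Full in-order sequence: 1, 8, 23, 10, 28, 13, 24, 7, 19, 36, 22.

23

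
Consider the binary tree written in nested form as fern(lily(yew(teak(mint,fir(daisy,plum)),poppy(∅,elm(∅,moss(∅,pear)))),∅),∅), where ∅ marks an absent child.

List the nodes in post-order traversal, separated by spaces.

Post-order visits the left subtree, then the right subtree, then the node.
At fern: go left to lily.
  At lily: go left to yew.
    At yew: go left to teak.
      At teak: go left to mint.
        mint is a leaf — visit mint.
      At teak: go right to fir.
        At fir: go left to daisy.
          daisy is a leaf — visit daisy.
        At fir: go right to plum.
          plum is a leaf — visit plum.
        Visit fir.
      Visit teak.
    At yew: go right to poppy.
      At poppy: no left child.
      At poppy: go right to elm.
        At elm: no left child.
        At elm: go right to moss.
          At moss: no left child.
          At moss: go right to pear.
            pear is a leaf — visit pear.
          Visit moss.
        Visit elm.
      Visit poppy.
    Visit yew.
  At lily: no right child.
  Visit lily.
At fern: no right child.
Visit fern.

mint daisy plum fir teak pear moss elm poppy yew lily fern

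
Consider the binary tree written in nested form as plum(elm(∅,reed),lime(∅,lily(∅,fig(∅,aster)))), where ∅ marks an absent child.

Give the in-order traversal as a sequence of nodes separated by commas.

elm, reed, plum, lime, lily, fig, aster

In-order visits the left subtree, then the node, then the right subtree.
At plum: go left to elm.
  At elm: no left child.
  Visit elm.
  At elm: go right to reed.
    reed is a leaf — visit reed.
Visit plum.
At plum: go right to lime.
  At lime: no left child.
  Visit lime.
  At lime: go right to lily.
    At lily: no left child.
    Visit lily.
    At lily: go right to fig.
      At fig: no left child.
      Visit fig.
      At fig: go right to aster.
        aster is a leaf — visit aster.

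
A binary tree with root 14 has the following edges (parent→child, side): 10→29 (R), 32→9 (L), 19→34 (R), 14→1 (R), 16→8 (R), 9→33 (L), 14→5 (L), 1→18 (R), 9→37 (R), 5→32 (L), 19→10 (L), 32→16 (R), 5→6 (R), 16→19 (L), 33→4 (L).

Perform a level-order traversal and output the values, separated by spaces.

Level-order visits nodes level by level from the root, left to right within each level.
Level 0: 14
Level 1: 5, 1
Level 2: 32, 6, 18
Level 3: 9, 16
Level 4: 33, 37, 19, 8
Level 5: 4, 10, 34
Level 6: 29

14 5 1 32 6 18 9 16 33 37 19 8 4 10 34 29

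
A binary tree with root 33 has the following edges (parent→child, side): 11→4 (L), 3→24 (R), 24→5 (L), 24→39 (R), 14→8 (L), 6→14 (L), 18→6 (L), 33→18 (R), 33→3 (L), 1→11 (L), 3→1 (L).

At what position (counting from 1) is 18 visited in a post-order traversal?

11

Post-order visits the left subtree, then the right subtree, then the node.
At 33: go left to 3.
  At 3: go left to 1.
    At 1: go left to 11.
      At 11: go left to 4.
        4 is a leaf — visit 4.
      At 11: no right child.
      Visit 11.
    At 1: no right child.
    Visit 1.
  At 3: go right to 24.
    At 24: go left to 5.
      5 is a leaf — visit 5.
    At 24: go right to 39.
      39 is a leaf — visit 39.
    Visit 24.
  Visit 3.
At 33: go right to 18.
  At 18: go left to 6.
    At 6: go left to 14.
      At 14: go left to 8.
        8 is a leaf — visit 8.
      At 14: no right child.
      Visit 14.
    At 6: no right child.
    Visit 6.
  At 18: no right child.
  Visit 18.
Visit 33.
Full post-order sequence: 4, 11, 1, 5, 39, 24, 3, 8, 14, 6, 18, 33.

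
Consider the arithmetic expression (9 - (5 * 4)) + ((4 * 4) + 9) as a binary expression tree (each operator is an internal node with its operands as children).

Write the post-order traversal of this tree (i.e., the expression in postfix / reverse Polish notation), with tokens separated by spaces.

9 5 4 * - 4 4 * 9 + +

Post-order on an expression tree gives postfix notation: for each operator, emit left operand, right operand, then the operator.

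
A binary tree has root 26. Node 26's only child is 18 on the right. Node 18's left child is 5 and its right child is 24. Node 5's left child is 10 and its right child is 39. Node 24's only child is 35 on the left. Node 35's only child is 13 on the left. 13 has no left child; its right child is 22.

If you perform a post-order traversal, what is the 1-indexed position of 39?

Post-order visits the left subtree, then the right subtree, then the node.
At 26: no left child.
At 26: go right to 18.
  At 18: go left to 5.
    At 5: go left to 10.
      10 is a leaf — visit 10.
    At 5: go right to 39.
      39 is a leaf — visit 39.
    Visit 5.
  At 18: go right to 24.
    At 24: go left to 35.
      At 35: go left to 13.
        At 13: no left child.
        At 13: go right to 22.
          22 is a leaf — visit 22.
        Visit 13.
      At 35: no right child.
      Visit 35.
    At 24: no right child.
    Visit 24.
  Visit 18.
Visit 26.
Full post-order sequence: 10, 39, 5, 22, 13, 35, 24, 18, 26.

2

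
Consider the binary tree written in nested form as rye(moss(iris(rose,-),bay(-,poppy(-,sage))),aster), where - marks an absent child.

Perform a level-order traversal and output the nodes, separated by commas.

rye, moss, aster, iris, bay, rose, poppy, sage

Level-order visits nodes level by level from the root, left to right within each level.
Level 0: rye
Level 1: moss, aster
Level 2: iris, bay
Level 3: rose, poppy
Level 4: sage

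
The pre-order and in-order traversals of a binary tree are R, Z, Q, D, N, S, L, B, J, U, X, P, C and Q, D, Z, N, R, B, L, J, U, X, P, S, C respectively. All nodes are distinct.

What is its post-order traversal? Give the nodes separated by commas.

D, Q, N, Z, B, P, X, U, J, L, C, S, R

The first element of pre-order is the root; it splits in-order into left and right subtrees.
Root R: left subtree has 4 nodes {Q, D, Z, N}, right has 8 {B, L, J, U, X, P, S, C}.
  Root Z: left subtree has 2 nodes {Q, D}, right has 1 {N}.
    Root Q: left subtree has 0 nodes { }, right has 1 {D}.
  Root S: left subtree has 6 nodes {B, L, J, U, X, P}, right has 1 {C}.
    Root L: left subtree has 1 node {B}, right has 4 {J, U, X, P}.
      Root J: left subtree has 0 nodes { }, right has 3 {U, X, P}.
        Root U: left subtree has 0 nodes { }, right has 2 {X, P}.
          Root X: left subtree has 0 nodes { }, right has 1 {P}.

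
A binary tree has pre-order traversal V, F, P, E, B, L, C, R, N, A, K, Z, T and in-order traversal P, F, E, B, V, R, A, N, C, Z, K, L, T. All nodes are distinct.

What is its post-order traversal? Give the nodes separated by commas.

The first element of pre-order is the root; it splits in-order into left and right subtrees.
Root V: left subtree has 4 nodes {P, F, E, B}, right has 8 {R, A, N, C, Z, K, L, T}.
  Root F: left subtree has 1 node {P}, right has 2 {E, B}.
    Root E: left subtree has 0 nodes { }, right has 1 {B}.
  Root L: left subtree has 6 nodes {R, A, N, C, Z, K}, right has 1 {T}.
    Root C: left subtree has 3 nodes {R, A, N}, right has 2 {Z, K}.
      Root R: left subtree has 0 nodes { }, right has 2 {A, N}.
        Root N: left subtree has 1 node {A}, right has 0 { }.
      Root K: left subtree has 1 node {Z}, right has 0 { }.

P, B, E, F, A, N, R, Z, K, C, T, L, V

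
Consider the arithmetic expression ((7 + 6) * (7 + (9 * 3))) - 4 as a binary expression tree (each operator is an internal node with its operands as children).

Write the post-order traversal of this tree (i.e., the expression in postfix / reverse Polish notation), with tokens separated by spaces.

Post-order on an expression tree gives postfix notation: for each operator, emit left operand, right operand, then the operator.

7 6 + 7 9 3 * + * 4 -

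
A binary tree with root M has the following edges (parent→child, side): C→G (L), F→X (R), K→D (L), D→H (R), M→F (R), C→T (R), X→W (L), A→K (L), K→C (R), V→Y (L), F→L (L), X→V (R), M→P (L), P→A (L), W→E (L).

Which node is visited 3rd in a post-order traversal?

Post-order visits the left subtree, then the right subtree, then the node.
At M: go left to P.
  At P: go left to A.
    At A: go left to K.
      At K: go left to D.
        At D: no left child.
        At D: go right to H.
          H is a leaf — visit H.
        Visit D.
      At K: go right to C.
        At C: go left to G.
          G is a leaf — visit G.
        At C: go right to T.
          T is a leaf — visit T.
        Visit C.
      Visit K.
    At A: no right child.
    Visit A.
  At P: no right child.
  Visit P.
At M: go right to F.
  At F: go left to L.
    L is a leaf — visit L.
  At F: go right to X.
    At X: go left to W.
      At W: go left to E.
        E is a leaf — visit E.
      At W: no right child.
      Visit W.
    At X: go right to V.
      At V: go left to Y.
        Y is a leaf — visit Y.
      At V: no right child.
      Visit V.
    Visit X.
  Visit F.
Visit M.
Full post-order sequence: H, D, G, T, C, K, A, P, L, E, W, Y, V, X, F, M.

G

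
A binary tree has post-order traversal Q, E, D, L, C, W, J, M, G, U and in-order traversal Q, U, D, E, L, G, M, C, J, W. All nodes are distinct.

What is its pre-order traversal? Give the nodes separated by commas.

U, Q, G, L, D, E, M, J, C, W

The last element of post-order is the root; it splits in-order into left and right subtrees.
Root U: left subtree has 1 node {Q}, right has 8 {D, E, L, G, M, C, J, W}.
  Root G: left subtree has 3 nodes {D, E, L}, right has 4 {M, C, J, W}.
    Root L: left subtree has 2 nodes {D, E}, right has 0 { }.
      Root D: left subtree has 0 nodes { }, right has 1 {E}.
    Root M: left subtree has 0 nodes { }, right has 3 {C, J, W}.
      Root J: left subtree has 1 node {C}, right has 1 {W}.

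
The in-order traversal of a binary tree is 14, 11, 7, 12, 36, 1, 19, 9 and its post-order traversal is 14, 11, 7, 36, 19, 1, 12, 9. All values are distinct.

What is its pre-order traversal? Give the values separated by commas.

9, 12, 7, 11, 14, 1, 36, 19

The last element of post-order is the root; it splits in-order into left and right subtrees.
Root 9: left subtree has 7 nodes {14, 11, 7, 12, 36, 1, 19}, right has 0 { }.
  Root 12: left subtree has 3 nodes {14, 11, 7}, right has 3 {36, 1, 19}.
    Root 7: left subtree has 2 nodes {14, 11}, right has 0 { }.
      Root 11: left subtree has 1 node {14}, right has 0 { }.
    Root 1: left subtree has 1 node {36}, right has 1 {19}.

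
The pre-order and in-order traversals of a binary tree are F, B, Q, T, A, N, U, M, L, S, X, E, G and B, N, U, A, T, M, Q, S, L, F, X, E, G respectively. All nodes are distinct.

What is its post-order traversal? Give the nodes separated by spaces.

U N A M T S L Q B G E X F

The first element of pre-order is the root; it splits in-order into left and right subtrees.
Root F: left subtree has 9 nodes {B, N, U, A, T, M, Q, S, L}, right has 3 {X, E, G}.
  Root B: left subtree has 0 nodes { }, right has 8 {N, U, A, T, M, Q, S, L}.
    Root Q: left subtree has 5 nodes {N, U, A, T, M}, right has 2 {S, L}.
      Root T: left subtree has 3 nodes {N, U, A}, right has 1 {M}.
        Root A: left subtree has 2 nodes {N, U}, right has 0 { }.
          Root N: left subtree has 0 nodes { }, right has 1 {U}.
      Root L: left subtree has 1 node {S}, right has 0 { }.
  Root X: left subtree has 0 nodes { }, right has 2 {E, G}.
    Root E: left subtree has 0 nodes { }, right has 1 {G}.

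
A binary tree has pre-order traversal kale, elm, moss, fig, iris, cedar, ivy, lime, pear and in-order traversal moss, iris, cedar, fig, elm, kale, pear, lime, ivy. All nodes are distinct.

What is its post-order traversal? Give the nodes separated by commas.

The first element of pre-order is the root; it splits in-order into left and right subtrees.
Root kale: left subtree has 5 nodes {moss, iris, cedar, fig, elm}, right has 3 {pear, lime, ivy}.
  Root elm: left subtree has 4 nodes {moss, iris, cedar, fig}, right has 0 { }.
    Root moss: left subtree has 0 nodes { }, right has 3 {iris, cedar, fig}.
      Root fig: left subtree has 2 nodes {iris, cedar}, right has 0 { }.
        Root iris: left subtree has 0 nodes { }, right has 1 {cedar}.
  Root ivy: left subtree has 2 nodes {pear, lime}, right has 0 { }.
    Root lime: left subtree has 1 node {pear}, right has 0 { }.

cedar, iris, fig, moss, elm, pear, lime, ivy, kale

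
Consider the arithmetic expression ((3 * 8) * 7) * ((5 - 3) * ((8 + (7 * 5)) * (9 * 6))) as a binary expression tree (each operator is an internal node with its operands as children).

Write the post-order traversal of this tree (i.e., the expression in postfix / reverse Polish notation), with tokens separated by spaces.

3 8 * 7 * 5 3 - 8 7 5 * + 9 6 * * * *

Post-order on an expression tree gives postfix notation: for each operator, emit left operand, right operand, then the operator.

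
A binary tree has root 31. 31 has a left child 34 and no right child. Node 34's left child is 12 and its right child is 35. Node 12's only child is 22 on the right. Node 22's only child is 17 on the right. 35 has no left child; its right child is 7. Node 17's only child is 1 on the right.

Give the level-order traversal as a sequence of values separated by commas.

Level-order visits nodes level by level from the root, left to right within each level.
Level 0: 31
Level 1: 34
Level 2: 12, 35
Level 3: 22, 7
Level 4: 17
Level 5: 1

31, 34, 12, 35, 22, 7, 17, 1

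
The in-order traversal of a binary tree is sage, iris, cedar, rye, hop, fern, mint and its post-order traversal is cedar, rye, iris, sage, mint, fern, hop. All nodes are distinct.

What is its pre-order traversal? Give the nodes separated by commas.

hop, sage, iris, rye, cedar, fern, mint

The last element of post-order is the root; it splits in-order into left and right subtrees.
Root hop: left subtree has 4 nodes {sage, iris, cedar, rye}, right has 2 {fern, mint}.
  Root sage: left subtree has 0 nodes { }, right has 3 {iris, cedar, rye}.
    Root iris: left subtree has 0 nodes { }, right has 2 {cedar, rye}.
      Root rye: left subtree has 1 node {cedar}, right has 0 { }.
  Root fern: left subtree has 0 nodes { }, right has 1 {mint}.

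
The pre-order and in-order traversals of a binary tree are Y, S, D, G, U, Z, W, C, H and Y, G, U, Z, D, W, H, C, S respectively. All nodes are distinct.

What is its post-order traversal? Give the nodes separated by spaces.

Z U G H C W D S Y

The first element of pre-order is the root; it splits in-order into left and right subtrees.
Root Y: left subtree has 0 nodes { }, right has 8 {G, U, Z, D, W, H, C, S}.
  Root S: left subtree has 7 nodes {G, U, Z, D, W, H, C}, right has 0 { }.
    Root D: left subtree has 3 nodes {G, U, Z}, right has 3 {W, H, C}.
      Root G: left subtree has 0 nodes { }, right has 2 {U, Z}.
        Root U: left subtree has 0 nodes { }, right has 1 {Z}.
      Root W: left subtree has 0 nodes { }, right has 2 {H, C}.
        Root C: left subtree has 1 node {H}, right has 0 { }.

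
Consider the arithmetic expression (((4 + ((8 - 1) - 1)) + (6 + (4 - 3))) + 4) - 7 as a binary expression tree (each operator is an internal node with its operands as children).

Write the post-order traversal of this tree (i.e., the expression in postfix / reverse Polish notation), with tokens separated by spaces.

4 8 1 - 1 - + 6 4 3 - + + 4 + 7 -

Post-order on an expression tree gives postfix notation: for each operator, emit left operand, right operand, then the operator.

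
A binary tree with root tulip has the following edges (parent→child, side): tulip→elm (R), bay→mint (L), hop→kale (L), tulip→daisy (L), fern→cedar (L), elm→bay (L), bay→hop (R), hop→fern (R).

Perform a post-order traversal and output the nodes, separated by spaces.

daisy mint kale cedar fern hop bay elm tulip

Post-order visits the left subtree, then the right subtree, then the node.
At tulip: go left to daisy.
  daisy is a leaf — visit daisy.
At tulip: go right to elm.
  At elm: go left to bay.
    At bay: go left to mint.
      mint is a leaf — visit mint.
    At bay: go right to hop.
      At hop: go left to kale.
        kale is a leaf — visit kale.
      At hop: go right to fern.
        At fern: go left to cedar.
          cedar is a leaf — visit cedar.
        At fern: no right child.
        Visit fern.
      Visit hop.
    Visit bay.
  At elm: no right child.
  Visit elm.
Visit tulip.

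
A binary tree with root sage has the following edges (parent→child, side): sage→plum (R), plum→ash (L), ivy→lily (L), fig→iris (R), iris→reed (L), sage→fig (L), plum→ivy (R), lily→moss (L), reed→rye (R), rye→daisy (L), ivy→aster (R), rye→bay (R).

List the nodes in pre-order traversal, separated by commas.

Pre-order visits the node, then its left subtree, then its right subtree.
Visit sage.
At sage: go left to fig.
  Visit fig.
  At fig: no left child.
  At fig: go right to iris.
    Visit iris.
    At iris: go left to reed.
      Visit reed.
      At reed: no left child.
      At reed: go right to rye.
        Visit rye.
        At rye: go left to daisy.
          daisy is a leaf — visit daisy.
        At rye: go right to bay.
          bay is a leaf — visit bay.
    At iris: no right child.
At sage: go right to plum.
  Visit plum.
  At plum: go left to ash.
    ash is a leaf — visit ash.
  At plum: go right to ivy.
    Visit ivy.
    At ivy: go left to lily.
      Visit lily.
      At lily: go left to moss.
        moss is a leaf — visit moss.
      At lily: no right child.
    At ivy: go right to aster.
      aster is a leaf — visit aster.

sage, fig, iris, reed, rye, daisy, bay, plum, ash, ivy, lily, moss, aster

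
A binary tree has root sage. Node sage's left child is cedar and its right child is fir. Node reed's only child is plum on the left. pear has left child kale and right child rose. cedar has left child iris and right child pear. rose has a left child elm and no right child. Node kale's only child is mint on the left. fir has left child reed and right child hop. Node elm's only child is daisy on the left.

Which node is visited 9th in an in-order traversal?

sage

In-order visits the left subtree, then the node, then the right subtree.
At sage: go left to cedar.
  At cedar: go left to iris.
    iris is a leaf — visit iris.
  Visit cedar.
  At cedar: go right to pear.
    At pear: go left to kale.
      At kale: go left to mint.
        mint is a leaf — visit mint.
      Visit kale.
      At kale: no right child.
    Visit pear.
    At pear: go right to rose.
      At rose: go left to elm.
        At elm: go left to daisy.
          daisy is a leaf — visit daisy.
        Visit elm.
        At elm: no right child.
      Visit rose.
      At rose: no right child.
Visit sage.
At sage: go right to fir.
  At fir: go left to reed.
    At reed: go left to plum.
      plum is a leaf — visit plum.
    Visit reed.
    At reed: no right child.
  Visit fir.
  At fir: go right to hop.
    hop is a leaf — visit hop.
Full in-order sequence: iris, cedar, mint, kale, pear, daisy, elm, rose, sage, plum, reed, fir, hop.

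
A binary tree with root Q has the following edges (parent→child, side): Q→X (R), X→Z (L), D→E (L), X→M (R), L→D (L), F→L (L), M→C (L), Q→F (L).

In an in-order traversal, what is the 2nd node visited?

In-order visits the left subtree, then the node, then the right subtree.
At Q: go left to F.
  At F: go left to L.
    At L: go left to D.
      At D: go left to E.
        E is a leaf — visit E.
      Visit D.
      At D: no right child.
    Visit L.
    At L: no right child.
  Visit F.
  At F: no right child.
Visit Q.
At Q: go right to X.
  At X: go left to Z.
    Z is a leaf — visit Z.
  Visit X.
  At X: go right to M.
    At M: go left to C.
      C is a leaf — visit C.
    Visit M.
    At M: no right child.
Full in-order sequence: E, D, L, F, Q, Z, X, C, M.

D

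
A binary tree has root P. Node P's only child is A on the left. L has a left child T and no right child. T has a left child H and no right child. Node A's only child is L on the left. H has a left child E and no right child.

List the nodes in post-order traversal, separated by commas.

Post-order visits the left subtree, then the right subtree, then the node.
At P: go left to A.
  At A: go left to L.
    At L: go left to T.
      At T: go left to H.
        At H: go left to E.
          E is a leaf — visit E.
        At H: no right child.
        Visit H.
      At T: no right child.
      Visit T.
    At L: no right child.
    Visit L.
  At A: no right child.
  Visit A.
At P: no right child.
Visit P.

E, H, T, L, A, P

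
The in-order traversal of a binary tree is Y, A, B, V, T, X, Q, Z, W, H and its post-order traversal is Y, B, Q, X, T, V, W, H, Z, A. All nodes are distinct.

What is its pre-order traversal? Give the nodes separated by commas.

The last element of post-order is the root; it splits in-order into left and right subtrees.
Root A: left subtree has 1 node {Y}, right has 8 {B, V, T, X, Q, Z, W, H}.
  Root Z: left subtree has 5 nodes {B, V, T, X, Q}, right has 2 {W, H}.
    Root V: left subtree has 1 node {B}, right has 3 {T, X, Q}.
      Root T: left subtree has 0 nodes { }, right has 2 {X, Q}.
        Root X: left subtree has 0 nodes { }, right has 1 {Q}.
    Root H: left subtree has 1 node {W}, right has 0 { }.

A, Y, Z, V, B, T, X, Q, H, W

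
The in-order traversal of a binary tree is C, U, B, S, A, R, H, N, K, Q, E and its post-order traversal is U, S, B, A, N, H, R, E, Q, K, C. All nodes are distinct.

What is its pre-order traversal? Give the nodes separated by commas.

The last element of post-order is the root; it splits in-order into left and right subtrees.
Root C: left subtree has 0 nodes { }, right has 10 {U, B, S, A, R, H, N, K, Q, E}.
  Root K: left subtree has 7 nodes {U, B, S, A, R, H, N}, right has 2 {Q, E}.
    Root R: left subtree has 4 nodes {U, B, S, A}, right has 2 {H, N}.
      Root A: left subtree has 3 nodes {U, B, S}, right has 0 { }.
        Root B: left subtree has 1 node {U}, right has 1 {S}.
      Root H: left subtree has 0 nodes { }, right has 1 {N}.
    Root Q: left subtree has 0 nodes { }, right has 1 {E}.

C, K, R, A, B, U, S, H, N, Q, E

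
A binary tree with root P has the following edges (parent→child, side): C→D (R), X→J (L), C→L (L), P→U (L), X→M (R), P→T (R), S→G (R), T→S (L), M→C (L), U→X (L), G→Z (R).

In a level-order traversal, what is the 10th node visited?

Z

Level-order visits nodes level by level from the root, left to right within each level.
Level 0: P
Level 1: U, T
Level 2: X, S
Level 3: J, M, G
Level 4: C, Z
Level 5: L, D
Full level-order sequence: P, U, T, X, S, J, M, G, C, Z, L, D.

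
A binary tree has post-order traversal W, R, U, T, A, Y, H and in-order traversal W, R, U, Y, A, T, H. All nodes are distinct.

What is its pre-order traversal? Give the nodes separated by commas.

H, Y, U, R, W, A, T

The last element of post-order is the root; it splits in-order into left and right subtrees.
Root H: left subtree has 6 nodes {W, R, U, Y, A, T}, right has 0 { }.
  Root Y: left subtree has 3 nodes {W, R, U}, right has 2 {A, T}.
    Root U: left subtree has 2 nodes {W, R}, right has 0 { }.
      Root R: left subtree has 1 node {W}, right has 0 { }.
    Root A: left subtree has 0 nodes { }, right has 1 {T}.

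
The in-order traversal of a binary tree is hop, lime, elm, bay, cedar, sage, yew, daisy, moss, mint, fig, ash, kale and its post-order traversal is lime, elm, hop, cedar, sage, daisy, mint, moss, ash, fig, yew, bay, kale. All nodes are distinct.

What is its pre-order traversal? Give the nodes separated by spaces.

The last element of post-order is the root; it splits in-order into left and right subtrees.
Root kale: left subtree has 12 nodes {hop, lime, elm, bay, cedar, sage, yew, daisy, moss, mint, fig, ash}, right has 0 { }.
  Root bay: left subtree has 3 nodes {hop, lime, elm}, right has 8 {cedar, sage, yew, daisy, moss, mint, fig, ash}.
    Root hop: left subtree has 0 nodes { }, right has 2 {lime, elm}.
      Root elm: left subtree has 1 node {lime}, right has 0 { }.
    Root yew: left subtree has 2 nodes {cedar, sage}, right has 5 {daisy, moss, mint, fig, ash}.
      Root sage: left subtree has 1 node {cedar}, right has 0 { }.
      Root fig: left subtree has 3 nodes {daisy, moss, mint}, right has 1 {ash}.
        Root moss: left subtree has 1 node {daisy}, right has 1 {mint}.

kale bay hop elm lime yew sage cedar fig moss daisy mint ash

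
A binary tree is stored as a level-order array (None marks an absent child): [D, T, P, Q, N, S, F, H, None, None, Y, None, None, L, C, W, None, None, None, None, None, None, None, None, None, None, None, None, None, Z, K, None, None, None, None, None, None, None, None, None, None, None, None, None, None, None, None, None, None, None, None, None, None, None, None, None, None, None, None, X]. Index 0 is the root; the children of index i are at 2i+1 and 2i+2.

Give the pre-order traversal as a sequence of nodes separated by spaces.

Pre-order visits the node, then its left subtree, then its right subtree.
Visit D.
At D: go left to T.
  Visit T.
  At T: go left to Q.
    Visit Q.
    At Q: go left to H.
      Visit H.
      At H: go left to W.
        W is a leaf — visit W.
      At H: no right child.
    At Q: no right child.
  At T: go right to N.
    Visit N.
    At N: no left child.
    At N: go right to Y.
      Y is a leaf — visit Y.
At D: go right to P.
  Visit P.
  At P: go left to S.
    S is a leaf — visit S.
  At P: go right to F.
    Visit F.
    At F: go left to L.
      L is a leaf — visit L.
    At F: go right to C.
      Visit C.
      At C: go left to Z.
        Visit Z.
        At Z: go left to X.
          X is a leaf — visit X.
        At Z: no right child.
      At C: go right to K.
        K is a leaf — visit K.

D T Q H W N Y P S F L C Z X K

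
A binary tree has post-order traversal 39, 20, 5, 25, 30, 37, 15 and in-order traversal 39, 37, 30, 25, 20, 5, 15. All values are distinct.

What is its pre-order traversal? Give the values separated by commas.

15, 37, 39, 30, 25, 5, 20

The last element of post-order is the root; it splits in-order into left and right subtrees.
Root 15: left subtree has 6 nodes {39, 37, 30, 25, 20, 5}, right has 0 { }.
  Root 37: left subtree has 1 node {39}, right has 4 {30, 25, 20, 5}.
    Root 30: left subtree has 0 nodes { }, right has 3 {25, 20, 5}.
      Root 25: left subtree has 0 nodes { }, right has 2 {20, 5}.
        Root 5: left subtree has 1 node {20}, right has 0 { }.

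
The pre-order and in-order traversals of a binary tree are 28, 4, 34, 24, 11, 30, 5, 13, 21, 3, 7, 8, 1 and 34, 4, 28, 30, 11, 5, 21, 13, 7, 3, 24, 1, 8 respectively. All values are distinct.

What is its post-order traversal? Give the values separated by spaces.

The first element of pre-order is the root; it splits in-order into left and right subtrees.
Root 28: left subtree has 2 nodes {34, 4}, right has 10 {30, 11, 5, 21, 13, 7, 3, 24, 1, 8}.
  Root 4: left subtree has 1 node {34}, right has 0 { }.
  Root 24: left subtree has 7 nodes {30, 11, 5, 21, 13, 7, 3}, right has 2 {1, 8}.
    Root 11: left subtree has 1 node {30}, right has 5 {5, 21, 13, 7, 3}.
      Root 5: left subtree has 0 nodes { }, right has 4 {21, 13, 7, 3}.
        Root 13: left subtree has 1 node {21}, right has 2 {7, 3}.
          Root 3: left subtree has 1 node {7}, right has 0 { }.
    Root 8: left subtree has 1 node {1}, right has 0 { }.

34 4 30 21 7 3 13 5 11 1 8 24 28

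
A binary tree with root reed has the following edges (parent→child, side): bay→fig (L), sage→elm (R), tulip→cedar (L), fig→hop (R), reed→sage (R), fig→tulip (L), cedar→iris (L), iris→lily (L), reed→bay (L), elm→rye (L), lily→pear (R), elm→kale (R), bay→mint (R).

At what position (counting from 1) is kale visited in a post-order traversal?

11

Post-order visits the left subtree, then the right subtree, then the node.
At reed: go left to bay.
  At bay: go left to fig.
    At fig: go left to tulip.
      At tulip: go left to cedar.
        At cedar: go left to iris.
          At iris: go left to lily.
            At lily: no left child.
            At lily: go right to pear.
              pear is a leaf — visit pear.
            Visit lily.
          At iris: no right child.
          Visit iris.
        At cedar: no right child.
        Visit cedar.
      At tulip: no right child.
      Visit tulip.
    At fig: go right to hop.
      hop is a leaf — visit hop.
    Visit fig.
  At bay: go right to mint.
    mint is a leaf — visit mint.
  Visit bay.
At reed: go right to sage.
  At sage: no left child.
  At sage: go right to elm.
    At elm: go left to rye.
      rye is a leaf — visit rye.
    At elm: go right to kale.
      kale is a leaf — visit kale.
    Visit elm.
  Visit sage.
Visit reed.
Full post-order sequence: pear, lily, iris, cedar, tulip, hop, fig, mint, bay, rye, kale, elm, sage, reed.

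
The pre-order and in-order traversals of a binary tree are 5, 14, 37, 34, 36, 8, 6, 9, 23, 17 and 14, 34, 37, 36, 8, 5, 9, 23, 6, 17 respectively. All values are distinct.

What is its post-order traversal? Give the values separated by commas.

34, 8, 36, 37, 14, 23, 9, 17, 6, 5

The first element of pre-order is the root; it splits in-order into left and right subtrees.
Root 5: left subtree has 5 nodes {14, 34, 37, 36, 8}, right has 4 {9, 23, 6, 17}.
  Root 14: left subtree has 0 nodes { }, right has 4 {34, 37, 36, 8}.
    Root 37: left subtree has 1 node {34}, right has 2 {36, 8}.
      Root 36: left subtree has 0 nodes { }, right has 1 {8}.
  Root 6: left subtree has 2 nodes {9, 23}, right has 1 {17}.
    Root 9: left subtree has 0 nodes { }, right has 1 {23}.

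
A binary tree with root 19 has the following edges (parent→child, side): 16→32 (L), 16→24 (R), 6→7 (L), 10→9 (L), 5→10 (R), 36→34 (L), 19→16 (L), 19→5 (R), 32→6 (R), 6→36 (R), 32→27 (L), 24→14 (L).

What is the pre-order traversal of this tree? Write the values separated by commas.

19, 16, 32, 27, 6, 7, 36, 34, 24, 14, 5, 10, 9

Pre-order visits the node, then its left subtree, then its right subtree.
Visit 19.
At 19: go left to 16.
  Visit 16.
  At 16: go left to 32.
    Visit 32.
    At 32: go left to 27.
      27 is a leaf — visit 27.
    At 32: go right to 6.
      Visit 6.
      At 6: go left to 7.
        7 is a leaf — visit 7.
      At 6: go right to 36.
        Visit 36.
        At 36: go left to 34.
          34 is a leaf — visit 34.
        At 36: no right child.
  At 16: go right to 24.
    Visit 24.
    At 24: go left to 14.
      14 is a leaf — visit 14.
    At 24: no right child.
At 19: go right to 5.
  Visit 5.
  At 5: no left child.
  At 5: go right to 10.
    Visit 10.
    At 10: go left to 9.
      9 is a leaf — visit 9.
    At 10: no right child.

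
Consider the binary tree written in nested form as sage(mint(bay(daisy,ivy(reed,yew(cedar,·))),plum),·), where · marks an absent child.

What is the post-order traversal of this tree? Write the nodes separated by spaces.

daisy reed cedar yew ivy bay plum mint sage

Post-order visits the left subtree, then the right subtree, then the node.
At sage: go left to mint.
  At mint: go left to bay.
    At bay: go left to daisy.
      daisy is a leaf — visit daisy.
    At bay: go right to ivy.
      At ivy: go left to reed.
        reed is a leaf — visit reed.
      At ivy: go right to yew.
        At yew: go left to cedar.
          cedar is a leaf — visit cedar.
        At yew: no right child.
        Visit yew.
      Visit ivy.
    Visit bay.
  At mint: go right to plum.
    plum is a leaf — visit plum.
  Visit mint.
At sage: no right child.
Visit sage.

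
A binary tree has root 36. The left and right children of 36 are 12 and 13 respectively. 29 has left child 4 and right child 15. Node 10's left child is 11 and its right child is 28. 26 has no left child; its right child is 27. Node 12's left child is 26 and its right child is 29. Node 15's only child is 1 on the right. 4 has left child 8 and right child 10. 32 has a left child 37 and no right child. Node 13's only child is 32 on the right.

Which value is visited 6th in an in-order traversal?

11

In-order visits the left subtree, then the node, then the right subtree.
At 36: go left to 12.
  At 12: go left to 26.
    At 26: no left child.
    Visit 26.
    At 26: go right to 27.
      27 is a leaf — visit 27.
  Visit 12.
  At 12: go right to 29.
    At 29: go left to 4.
      At 4: go left to 8.
        8 is a leaf — visit 8.
      Visit 4.
      At 4: go right to 10.
        At 10: go left to 11.
          11 is a leaf — visit 11.
        Visit 10.
        At 10: go right to 28.
          28 is a leaf — visit 28.
    Visit 29.
    At 29: go right to 15.
      At 15: no left child.
      Visit 15.
      At 15: go right to 1.
        1 is a leaf — visit 1.
Visit 36.
At 36: go right to 13.
  At 13: no left child.
  Visit 13.
  At 13: go right to 32.
    At 32: go left to 37.
      37 is a leaf — visit 37.
    Visit 32.
    At 32: no right child.
Full in-order sequence: 26, 27, 12, 8, 4, 11, 10, 28, 29, 15, 1, 36, 13, 37, 32.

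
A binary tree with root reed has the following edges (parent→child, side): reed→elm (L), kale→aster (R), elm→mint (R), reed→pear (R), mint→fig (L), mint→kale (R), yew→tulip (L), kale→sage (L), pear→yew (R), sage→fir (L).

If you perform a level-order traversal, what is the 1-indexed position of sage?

9

Level-order visits nodes level by level from the root, left to right within each level.
Level 0: reed
Level 1: elm, pear
Level 2: mint, yew
Level 3: fig, kale, tulip
Level 4: sage, aster
Level 5: fir
Full level-order sequence: reed, elm, pear, mint, yew, fig, kale, tulip, sage, aster, fir.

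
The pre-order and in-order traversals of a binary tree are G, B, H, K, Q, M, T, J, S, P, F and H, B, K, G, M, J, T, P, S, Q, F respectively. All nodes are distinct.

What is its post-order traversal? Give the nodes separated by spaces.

H K B J P S T M F Q G

The first element of pre-order is the root; it splits in-order into left and right subtrees.
Root G: left subtree has 3 nodes {H, B, K}, right has 7 {M, J, T, P, S, Q, F}.
  Root B: left subtree has 1 node {H}, right has 1 {K}.
  Root Q: left subtree has 5 nodes {M, J, T, P, S}, right has 1 {F}.
    Root M: left subtree has 0 nodes { }, right has 4 {J, T, P, S}.
      Root T: left subtree has 1 node {J}, right has 2 {P, S}.
        Root S: left subtree has 1 node {P}, right has 0 { }.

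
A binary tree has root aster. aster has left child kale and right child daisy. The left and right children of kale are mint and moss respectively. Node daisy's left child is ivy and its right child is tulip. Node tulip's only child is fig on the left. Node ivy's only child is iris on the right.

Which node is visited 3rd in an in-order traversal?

moss

In-order visits the left subtree, then the node, then the right subtree.
At aster: go left to kale.
  At kale: go left to mint.
    mint is a leaf — visit mint.
  Visit kale.
  At kale: go right to moss.
    moss is a leaf — visit moss.
Visit aster.
At aster: go right to daisy.
  At daisy: go left to ivy.
    At ivy: no left child.
    Visit ivy.
    At ivy: go right to iris.
      iris is a leaf — visit iris.
  Visit daisy.
  At daisy: go right to tulip.
    At tulip: go left to fig.
      fig is a leaf — visit fig.
    Visit tulip.
    At tulip: no right child.
Full in-order sequence: mint, kale, moss, aster, ivy, iris, daisy, fig, tulip.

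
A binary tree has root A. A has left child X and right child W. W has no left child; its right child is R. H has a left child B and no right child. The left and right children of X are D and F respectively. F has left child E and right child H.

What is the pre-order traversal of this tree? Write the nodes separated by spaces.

A X D F E H B W R

Pre-order visits the node, then its left subtree, then its right subtree.
Visit A.
At A: go left to X.
  Visit X.
  At X: go left to D.
    D is a leaf — visit D.
  At X: go right to F.
    Visit F.
    At F: go left to E.
      E is a leaf — visit E.
    At F: go right to H.
      Visit H.
      At H: go left to B.
        B is a leaf — visit B.
      At H: no right child.
At A: go right to W.
  Visit W.
  At W: no left child.
  At W: go right to R.
    R is a leaf — visit R.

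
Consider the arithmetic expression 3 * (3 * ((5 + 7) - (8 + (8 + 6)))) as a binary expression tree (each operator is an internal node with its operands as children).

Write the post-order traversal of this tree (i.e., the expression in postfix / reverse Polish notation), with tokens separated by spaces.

Post-order on an expression tree gives postfix notation: for each operator, emit left operand, right operand, then the operator.

3 3 5 7 + 8 8 6 + + - * *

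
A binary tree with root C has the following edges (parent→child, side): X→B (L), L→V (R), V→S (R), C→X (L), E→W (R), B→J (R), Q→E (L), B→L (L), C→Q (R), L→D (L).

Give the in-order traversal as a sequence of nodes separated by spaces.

D L V S B J X C E W Q

In-order visits the left subtree, then the node, then the right subtree.
At C: go left to X.
  At X: go left to B.
    At B: go left to L.
      At L: go left to D.
        D is a leaf — visit D.
      Visit L.
      At L: go right to V.
        At V: no left child.
        Visit V.
        At V: go right to S.
          S is a leaf — visit S.
    Visit B.
    At B: go right to J.
      J is a leaf — visit J.
  Visit X.
  At X: no right child.
Visit C.
At C: go right to Q.
  At Q: go left to E.
    At E: no left child.
    Visit E.
    At E: go right to W.
      W is a leaf — visit W.
  Visit Q.
  At Q: no right child.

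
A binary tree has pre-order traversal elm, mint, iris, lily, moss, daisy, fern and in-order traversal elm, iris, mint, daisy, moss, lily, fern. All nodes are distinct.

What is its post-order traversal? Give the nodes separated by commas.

iris, daisy, moss, fern, lily, mint, elm

The first element of pre-order is the root; it splits in-order into left and right subtrees.
Root elm: left subtree has 0 nodes { }, right has 6 {iris, mint, daisy, moss, lily, fern}.
  Root mint: left subtree has 1 node {iris}, right has 4 {daisy, moss, lily, fern}.
    Root lily: left subtree has 2 nodes {daisy, moss}, right has 1 {fern}.
      Root moss: left subtree has 1 node {daisy}, right has 0 { }.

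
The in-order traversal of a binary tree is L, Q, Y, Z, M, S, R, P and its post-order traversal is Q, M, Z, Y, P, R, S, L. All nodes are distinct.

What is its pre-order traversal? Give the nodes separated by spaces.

The last element of post-order is the root; it splits in-order into left and right subtrees.
Root L: left subtree has 0 nodes { }, right has 7 {Q, Y, Z, M, S, R, P}.
  Root S: left subtree has 4 nodes {Q, Y, Z, M}, right has 2 {R, P}.
    Root Y: left subtree has 1 node {Q}, right has 2 {Z, M}.
      Root Z: left subtree has 0 nodes { }, right has 1 {M}.
    Root R: left subtree has 0 nodes { }, right has 1 {P}.

L S Y Q Z M R P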